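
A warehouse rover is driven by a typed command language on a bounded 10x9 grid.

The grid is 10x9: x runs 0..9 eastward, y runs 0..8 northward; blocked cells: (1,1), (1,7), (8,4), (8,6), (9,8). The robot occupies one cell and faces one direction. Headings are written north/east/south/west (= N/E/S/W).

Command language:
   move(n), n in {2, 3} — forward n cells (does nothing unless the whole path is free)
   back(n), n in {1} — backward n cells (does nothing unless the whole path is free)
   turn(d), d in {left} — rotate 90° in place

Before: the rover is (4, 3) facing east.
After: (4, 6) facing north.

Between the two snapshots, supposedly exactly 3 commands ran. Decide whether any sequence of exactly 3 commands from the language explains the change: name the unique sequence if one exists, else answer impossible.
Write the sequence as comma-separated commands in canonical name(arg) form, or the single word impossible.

key: position moved to (4,6) AND the heading swung to N — translation plus rotation needed
from: (4, 3) facing east
step 1 (turn(left)): (4, 3) facing north
step 2 (move(3)): (4, 6) facing north
step 3 (move(3)): (4, 6) facing north
all 64 alternatives checked — unique.

turn(left), move(3), move(3)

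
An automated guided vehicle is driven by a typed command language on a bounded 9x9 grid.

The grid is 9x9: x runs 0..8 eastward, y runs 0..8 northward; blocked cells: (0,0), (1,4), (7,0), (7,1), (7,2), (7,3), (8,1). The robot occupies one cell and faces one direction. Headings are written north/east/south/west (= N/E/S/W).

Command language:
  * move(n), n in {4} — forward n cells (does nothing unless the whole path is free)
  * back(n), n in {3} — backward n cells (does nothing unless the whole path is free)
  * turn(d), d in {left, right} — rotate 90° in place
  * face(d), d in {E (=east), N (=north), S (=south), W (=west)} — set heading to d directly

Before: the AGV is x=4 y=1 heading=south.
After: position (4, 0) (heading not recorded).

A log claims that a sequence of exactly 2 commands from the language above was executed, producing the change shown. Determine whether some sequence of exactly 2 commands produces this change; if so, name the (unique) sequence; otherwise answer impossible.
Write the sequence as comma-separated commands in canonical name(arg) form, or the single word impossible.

back(3), move(4)

key: order matters: swapping back(3) and move(4) lands elsewhere
begin: x=4 y=1 heading=south
1. back(3) → x=4 y=4 heading=south
2. move(4) → x=4 y=0 heading=south
uniquely the one of 64 2-step routes that fits.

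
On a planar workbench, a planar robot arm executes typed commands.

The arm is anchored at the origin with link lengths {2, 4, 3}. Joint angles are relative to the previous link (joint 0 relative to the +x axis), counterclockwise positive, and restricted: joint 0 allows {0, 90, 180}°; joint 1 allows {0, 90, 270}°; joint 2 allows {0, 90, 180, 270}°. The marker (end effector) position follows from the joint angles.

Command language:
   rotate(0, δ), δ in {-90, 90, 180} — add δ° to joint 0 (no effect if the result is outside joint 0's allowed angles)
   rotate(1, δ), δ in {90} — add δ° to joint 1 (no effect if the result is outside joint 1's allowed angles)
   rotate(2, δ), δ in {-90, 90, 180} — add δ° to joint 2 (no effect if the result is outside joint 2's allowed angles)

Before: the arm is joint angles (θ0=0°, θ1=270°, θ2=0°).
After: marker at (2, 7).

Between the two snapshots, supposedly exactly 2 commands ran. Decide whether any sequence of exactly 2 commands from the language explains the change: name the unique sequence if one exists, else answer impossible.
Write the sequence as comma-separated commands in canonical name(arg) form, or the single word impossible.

rotate(1, 90), rotate(1, 90)

start: joint angles (θ0=0°, θ1=270°, θ2=0°)
[1] after rotate(1, 90): joint angles (θ0=0°, θ1=0°, θ2=0°)
[2] after rotate(1, 90): joint angles (θ0=0°, θ1=90°, θ2=0°)
no rival 2-sequence matches.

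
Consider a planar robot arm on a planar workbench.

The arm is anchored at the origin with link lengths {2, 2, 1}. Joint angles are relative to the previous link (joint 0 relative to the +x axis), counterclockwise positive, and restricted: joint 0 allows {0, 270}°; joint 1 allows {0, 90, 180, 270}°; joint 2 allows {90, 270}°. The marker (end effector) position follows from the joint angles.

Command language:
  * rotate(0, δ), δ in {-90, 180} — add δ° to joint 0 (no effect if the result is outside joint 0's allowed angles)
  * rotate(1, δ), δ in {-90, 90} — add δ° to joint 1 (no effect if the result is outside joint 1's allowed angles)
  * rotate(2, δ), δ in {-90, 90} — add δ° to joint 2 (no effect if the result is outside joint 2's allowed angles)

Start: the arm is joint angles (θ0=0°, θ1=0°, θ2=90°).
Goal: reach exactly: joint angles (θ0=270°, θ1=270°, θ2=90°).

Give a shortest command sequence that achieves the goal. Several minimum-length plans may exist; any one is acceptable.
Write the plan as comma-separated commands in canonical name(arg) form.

rotate(1, -90), rotate(0, -90)

start: joint angles (θ0=0°, θ1=0°, θ2=90°)
1. rotate(1, -90) → joint angles (θ0=0°, θ1=270°, θ2=90°)
2. rotate(0, -90) → joint angles (θ0=270°, θ1=270°, θ2=90°)
nothing shorter than 2 reaches the goal.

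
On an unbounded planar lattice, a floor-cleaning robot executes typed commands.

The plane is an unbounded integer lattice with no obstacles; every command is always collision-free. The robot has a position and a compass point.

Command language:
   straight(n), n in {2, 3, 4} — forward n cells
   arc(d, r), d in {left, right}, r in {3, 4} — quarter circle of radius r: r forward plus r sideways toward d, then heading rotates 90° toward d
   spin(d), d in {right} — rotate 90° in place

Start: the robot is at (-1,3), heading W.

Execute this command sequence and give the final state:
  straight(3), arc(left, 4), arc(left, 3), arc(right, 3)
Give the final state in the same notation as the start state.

at (-2,-7), heading S

t0: at (-1,3), heading W
t=1 straight(3) ⇒ at (-4,3), heading W
t=2 arc(left, 4) ⇒ at (-8,-1), heading S
t=3 arc(left, 3) ⇒ at (-5,-4), heading E
t=4 arc(right, 3) ⇒ at (-2,-7), heading S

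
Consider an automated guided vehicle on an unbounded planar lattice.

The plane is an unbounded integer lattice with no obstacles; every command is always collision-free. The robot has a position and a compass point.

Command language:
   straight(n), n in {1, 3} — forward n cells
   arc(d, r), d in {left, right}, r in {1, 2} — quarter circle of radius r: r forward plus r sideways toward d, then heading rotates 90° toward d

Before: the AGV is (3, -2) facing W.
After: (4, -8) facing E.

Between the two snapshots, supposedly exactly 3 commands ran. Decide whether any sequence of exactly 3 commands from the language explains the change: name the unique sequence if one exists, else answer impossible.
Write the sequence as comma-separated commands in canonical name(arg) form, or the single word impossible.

key: position moved to (4,-8) AND the heading swung to E — translation plus rotation needed
from: (3, -2) facing W
step 1 (arc(left, 1)): (2, -3) facing S
step 2 (straight(3)): (2, -6) facing S
step 3 (arc(left, 2)): (4, -8) facing E
no rival 3-sequence matches.

arc(left, 1), straight(3), arc(left, 2)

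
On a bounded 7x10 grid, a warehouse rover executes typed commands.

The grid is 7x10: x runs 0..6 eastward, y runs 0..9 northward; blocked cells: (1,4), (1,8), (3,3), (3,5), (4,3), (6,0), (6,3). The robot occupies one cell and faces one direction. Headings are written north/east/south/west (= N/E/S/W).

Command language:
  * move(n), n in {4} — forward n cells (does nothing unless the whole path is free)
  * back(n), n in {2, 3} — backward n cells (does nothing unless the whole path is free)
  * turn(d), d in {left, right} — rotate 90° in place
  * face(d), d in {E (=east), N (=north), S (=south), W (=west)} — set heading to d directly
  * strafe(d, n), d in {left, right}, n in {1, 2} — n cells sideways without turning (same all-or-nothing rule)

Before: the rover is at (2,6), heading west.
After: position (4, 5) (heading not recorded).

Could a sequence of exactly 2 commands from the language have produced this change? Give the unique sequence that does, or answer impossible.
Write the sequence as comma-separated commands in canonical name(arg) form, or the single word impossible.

back(2), strafe(left, 1)

key: running strafe(left, 1) before back(2) would end elsewhere — order is forced
t0: at (2,6), heading west
1. back(2) → at (4,6), heading west
2. strafe(left, 1) → at (4,5), heading west
no other 2-command option fits: unique.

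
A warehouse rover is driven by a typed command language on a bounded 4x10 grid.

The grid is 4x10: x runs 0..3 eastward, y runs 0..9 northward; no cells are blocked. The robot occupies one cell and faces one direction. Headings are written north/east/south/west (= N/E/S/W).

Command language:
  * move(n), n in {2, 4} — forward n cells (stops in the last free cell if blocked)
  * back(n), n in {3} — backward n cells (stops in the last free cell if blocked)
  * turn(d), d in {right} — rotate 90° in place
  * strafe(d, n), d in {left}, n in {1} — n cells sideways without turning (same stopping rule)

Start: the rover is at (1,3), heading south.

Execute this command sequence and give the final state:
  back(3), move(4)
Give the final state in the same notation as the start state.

at (1,2), heading south

t0: at (1,3), heading south
step 1 (back(3)): at (1,6), heading south
step 2 (move(4)): at (1,2), heading south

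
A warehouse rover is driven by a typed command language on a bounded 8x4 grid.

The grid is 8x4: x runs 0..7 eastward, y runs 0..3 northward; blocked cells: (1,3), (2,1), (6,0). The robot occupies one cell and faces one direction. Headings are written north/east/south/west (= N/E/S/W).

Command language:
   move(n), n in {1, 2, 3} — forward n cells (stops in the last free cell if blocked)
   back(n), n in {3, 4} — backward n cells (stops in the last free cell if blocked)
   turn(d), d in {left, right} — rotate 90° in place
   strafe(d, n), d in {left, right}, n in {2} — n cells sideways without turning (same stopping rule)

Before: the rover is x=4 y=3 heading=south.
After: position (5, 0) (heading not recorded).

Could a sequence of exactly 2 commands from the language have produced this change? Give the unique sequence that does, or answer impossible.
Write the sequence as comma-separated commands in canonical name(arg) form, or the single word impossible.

move(3), strafe(left, 2)

key: strafe(left, 2) is stopped early by the blocked cell at (6,0)
from: x=4 y=3 heading=south
1. move(3) → x=4 y=0 heading=south
2. strafe(left, 2) → x=5 y=0 heading=south
no rival 2-sequence matches.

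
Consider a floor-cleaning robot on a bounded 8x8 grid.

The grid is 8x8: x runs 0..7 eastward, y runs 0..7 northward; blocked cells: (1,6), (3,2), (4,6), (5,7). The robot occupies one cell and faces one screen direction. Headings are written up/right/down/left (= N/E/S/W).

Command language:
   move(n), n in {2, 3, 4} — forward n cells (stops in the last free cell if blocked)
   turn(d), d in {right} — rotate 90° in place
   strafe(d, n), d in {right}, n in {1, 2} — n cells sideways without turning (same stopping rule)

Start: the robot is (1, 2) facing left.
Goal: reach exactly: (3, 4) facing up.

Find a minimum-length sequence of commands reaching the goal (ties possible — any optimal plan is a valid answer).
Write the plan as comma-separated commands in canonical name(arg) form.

turn(right), move(2), strafe(right, 2)

initial: (1, 2) facing left
t=1 turn(right) ⇒ (1, 2) facing up
t=2 move(2) ⇒ (1, 4) facing up
t=3 strafe(right, 2) ⇒ (3, 4) facing up
shorter routes all fall short; 3 is best.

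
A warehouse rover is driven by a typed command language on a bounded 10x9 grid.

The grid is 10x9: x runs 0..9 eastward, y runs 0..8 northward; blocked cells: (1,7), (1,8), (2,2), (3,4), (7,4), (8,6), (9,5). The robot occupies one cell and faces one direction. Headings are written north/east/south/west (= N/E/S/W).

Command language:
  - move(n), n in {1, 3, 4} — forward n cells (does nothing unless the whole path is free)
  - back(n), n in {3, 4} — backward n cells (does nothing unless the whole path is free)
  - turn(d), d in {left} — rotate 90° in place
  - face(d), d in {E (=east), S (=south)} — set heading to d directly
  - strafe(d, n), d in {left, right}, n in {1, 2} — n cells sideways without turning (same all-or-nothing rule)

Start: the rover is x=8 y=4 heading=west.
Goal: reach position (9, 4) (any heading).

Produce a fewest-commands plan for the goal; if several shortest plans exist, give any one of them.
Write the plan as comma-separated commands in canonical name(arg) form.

start: x=8 y=4 heading=west
[1] after face(E): x=8 y=4 heading=east
[2] after move(1): x=9 y=4 heading=east
nothing shorter than 2 reaches the goal.

face(E), move(1)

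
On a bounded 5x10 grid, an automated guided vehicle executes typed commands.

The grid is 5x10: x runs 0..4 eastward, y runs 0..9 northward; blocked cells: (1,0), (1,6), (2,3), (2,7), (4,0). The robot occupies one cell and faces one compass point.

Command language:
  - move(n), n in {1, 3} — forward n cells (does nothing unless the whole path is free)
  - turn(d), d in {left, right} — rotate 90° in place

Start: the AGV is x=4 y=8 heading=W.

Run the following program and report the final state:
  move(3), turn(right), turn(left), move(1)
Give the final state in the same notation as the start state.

t0: x=4 y=8 heading=W
t=1 move(3) ⇒ x=1 y=8 heading=W
t=2 turn(right) ⇒ x=1 y=8 heading=N
t=3 turn(left) ⇒ x=1 y=8 heading=W
t=4 move(1) ⇒ x=0 y=8 heading=W

x=0 y=8 heading=W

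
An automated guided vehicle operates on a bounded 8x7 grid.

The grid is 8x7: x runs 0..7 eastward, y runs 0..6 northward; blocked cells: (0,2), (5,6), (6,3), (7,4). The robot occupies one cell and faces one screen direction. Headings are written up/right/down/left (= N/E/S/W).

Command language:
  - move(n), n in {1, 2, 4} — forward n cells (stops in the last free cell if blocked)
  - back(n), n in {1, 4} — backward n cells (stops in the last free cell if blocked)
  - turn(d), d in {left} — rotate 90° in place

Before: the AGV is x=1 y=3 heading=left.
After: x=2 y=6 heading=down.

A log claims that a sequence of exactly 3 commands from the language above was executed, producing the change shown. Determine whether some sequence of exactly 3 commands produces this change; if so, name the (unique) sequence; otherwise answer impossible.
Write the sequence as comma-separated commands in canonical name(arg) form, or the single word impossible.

back(1), turn(left), back(4)

key: back(4) runs into the grid edge before its full distance
start: x=1 y=3 heading=left
t=1 back(1) ⇒ x=2 y=3 heading=left
t=2 turn(left) ⇒ x=2 y=3 heading=down
t=3 back(4) ⇒ x=2 y=6 heading=down
no rival 3-sequence matches.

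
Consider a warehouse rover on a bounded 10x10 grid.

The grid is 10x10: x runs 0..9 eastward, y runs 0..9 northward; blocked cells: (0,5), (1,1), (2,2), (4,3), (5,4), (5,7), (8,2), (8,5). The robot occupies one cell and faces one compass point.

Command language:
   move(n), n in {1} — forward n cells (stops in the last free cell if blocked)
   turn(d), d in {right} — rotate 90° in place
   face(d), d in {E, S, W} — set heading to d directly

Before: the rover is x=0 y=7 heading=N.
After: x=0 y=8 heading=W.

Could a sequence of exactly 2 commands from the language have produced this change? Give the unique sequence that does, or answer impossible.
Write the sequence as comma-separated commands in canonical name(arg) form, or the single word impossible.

key: position moved to (0,8) AND the heading swung to W — translation plus rotation needed
begin: x=0 y=7 heading=N
step 1 (move(1)): x=0 y=8 heading=N
step 2 (face(W)): x=0 y=8 heading=W
no other 2-command option fits: unique.

move(1), face(W)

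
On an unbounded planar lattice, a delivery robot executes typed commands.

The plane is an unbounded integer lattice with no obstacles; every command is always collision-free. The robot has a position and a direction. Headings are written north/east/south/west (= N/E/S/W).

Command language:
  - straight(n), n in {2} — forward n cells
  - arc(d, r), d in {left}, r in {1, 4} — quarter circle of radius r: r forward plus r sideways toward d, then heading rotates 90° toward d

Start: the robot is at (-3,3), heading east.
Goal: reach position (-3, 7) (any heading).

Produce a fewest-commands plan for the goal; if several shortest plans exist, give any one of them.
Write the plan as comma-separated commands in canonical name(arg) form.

start: at (-3,3), heading east
1. arc(left, 1) → at (-2,4), heading north
2. straight(2) → at (-2,6), heading north
3. arc(left, 1) → at (-3,7), heading west
shorter routes all fall short; 3 is best.

arc(left, 1), straight(2), arc(left, 1)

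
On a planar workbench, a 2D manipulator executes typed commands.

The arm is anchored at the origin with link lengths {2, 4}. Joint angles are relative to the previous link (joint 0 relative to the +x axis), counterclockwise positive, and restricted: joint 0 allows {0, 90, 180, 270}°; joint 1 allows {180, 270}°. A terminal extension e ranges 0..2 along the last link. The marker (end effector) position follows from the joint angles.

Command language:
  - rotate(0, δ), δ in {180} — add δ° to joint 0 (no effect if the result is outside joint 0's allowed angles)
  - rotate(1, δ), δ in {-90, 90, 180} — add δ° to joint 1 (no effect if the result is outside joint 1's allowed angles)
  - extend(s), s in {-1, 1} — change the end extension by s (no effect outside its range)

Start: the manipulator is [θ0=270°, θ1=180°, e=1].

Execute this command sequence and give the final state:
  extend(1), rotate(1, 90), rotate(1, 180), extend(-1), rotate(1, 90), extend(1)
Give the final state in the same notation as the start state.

begin: [θ0=270°, θ1=180°, e=1]
1. extend(1) → [θ0=270°, θ1=180°, e=2]
2. rotate(1, 90) → [θ0=270°, θ1=270°, e=2]
3. rotate(1, 180) → [θ0=270°, θ1=270°, e=2]
4. extend(-1) → [θ0=270°, θ1=270°, e=1]
5. rotate(1, 90) → [θ0=270°, θ1=270°, e=1]
6. extend(1) → [θ0=270°, θ1=270°, e=2]

[θ0=270°, θ1=270°, e=2]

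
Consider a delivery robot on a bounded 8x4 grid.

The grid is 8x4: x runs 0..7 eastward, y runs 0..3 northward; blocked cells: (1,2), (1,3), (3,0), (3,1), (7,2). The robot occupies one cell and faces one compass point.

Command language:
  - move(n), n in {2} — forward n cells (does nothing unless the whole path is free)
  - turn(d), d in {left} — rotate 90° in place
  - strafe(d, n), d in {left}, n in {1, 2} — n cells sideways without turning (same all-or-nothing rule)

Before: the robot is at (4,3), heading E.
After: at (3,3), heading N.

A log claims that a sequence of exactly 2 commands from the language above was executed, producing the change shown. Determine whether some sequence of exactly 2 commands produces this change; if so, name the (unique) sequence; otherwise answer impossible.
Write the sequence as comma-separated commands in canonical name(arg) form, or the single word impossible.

turn(left), strafe(left, 1)

key: position moved to (3,3) AND the heading swung to N — translation plus rotation needed
initial: at (4,3), heading E
t=1 turn(left) ⇒ at (4,3), heading N
t=2 strafe(left, 1) ⇒ at (3,3), heading N
no rival 2-sequence matches.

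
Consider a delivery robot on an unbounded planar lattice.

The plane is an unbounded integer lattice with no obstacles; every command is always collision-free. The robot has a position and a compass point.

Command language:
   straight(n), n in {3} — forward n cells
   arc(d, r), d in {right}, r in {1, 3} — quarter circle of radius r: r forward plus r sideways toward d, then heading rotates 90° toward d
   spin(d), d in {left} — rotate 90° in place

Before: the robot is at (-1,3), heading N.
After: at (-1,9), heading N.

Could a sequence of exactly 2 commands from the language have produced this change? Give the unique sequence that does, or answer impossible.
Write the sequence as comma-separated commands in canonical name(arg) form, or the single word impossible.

key: still facing N at the end — nothing in the sequence rotates
start: at (-1,3), heading N
step 1 (straight(3)): at (-1,6), heading N
step 2 (straight(3)): at (-1,9), heading N
no other 2-command option fits: unique.

straight(3), straight(3)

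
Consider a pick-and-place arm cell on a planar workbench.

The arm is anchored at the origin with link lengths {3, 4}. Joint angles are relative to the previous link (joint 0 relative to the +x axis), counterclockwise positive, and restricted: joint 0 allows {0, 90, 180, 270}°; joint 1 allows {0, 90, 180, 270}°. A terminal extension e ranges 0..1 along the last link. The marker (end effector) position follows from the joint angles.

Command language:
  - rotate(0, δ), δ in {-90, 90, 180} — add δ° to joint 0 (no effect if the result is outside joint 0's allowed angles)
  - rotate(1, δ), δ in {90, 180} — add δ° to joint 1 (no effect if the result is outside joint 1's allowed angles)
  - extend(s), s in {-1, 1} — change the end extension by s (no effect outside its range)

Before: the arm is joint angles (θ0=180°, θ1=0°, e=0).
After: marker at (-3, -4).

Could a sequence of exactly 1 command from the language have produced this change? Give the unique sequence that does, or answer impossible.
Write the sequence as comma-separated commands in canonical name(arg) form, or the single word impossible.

rotate(1, 90)

initial: joint angles (θ0=180°, θ1=0°, e=0)
[1] after rotate(1, 90): joint angles (θ0=180°, θ1=90°, e=0)
all 7 alternatives checked — unique.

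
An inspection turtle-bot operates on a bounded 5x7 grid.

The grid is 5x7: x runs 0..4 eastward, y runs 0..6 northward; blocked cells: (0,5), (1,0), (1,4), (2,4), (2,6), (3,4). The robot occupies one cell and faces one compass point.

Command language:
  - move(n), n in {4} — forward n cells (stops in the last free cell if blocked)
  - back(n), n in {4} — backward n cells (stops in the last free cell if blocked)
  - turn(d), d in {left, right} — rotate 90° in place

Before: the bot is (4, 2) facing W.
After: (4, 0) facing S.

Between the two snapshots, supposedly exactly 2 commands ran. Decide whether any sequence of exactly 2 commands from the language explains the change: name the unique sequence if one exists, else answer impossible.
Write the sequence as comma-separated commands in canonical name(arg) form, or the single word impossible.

key: cell and facing (now S) both changed — the 2 commands mix motion and turning
t0: (4, 2) facing W
t=1 turn(left) ⇒ (4, 2) facing S
t=2 move(4) ⇒ (4, 0) facing S
no rival 2-sequence matches.

turn(left), move(4)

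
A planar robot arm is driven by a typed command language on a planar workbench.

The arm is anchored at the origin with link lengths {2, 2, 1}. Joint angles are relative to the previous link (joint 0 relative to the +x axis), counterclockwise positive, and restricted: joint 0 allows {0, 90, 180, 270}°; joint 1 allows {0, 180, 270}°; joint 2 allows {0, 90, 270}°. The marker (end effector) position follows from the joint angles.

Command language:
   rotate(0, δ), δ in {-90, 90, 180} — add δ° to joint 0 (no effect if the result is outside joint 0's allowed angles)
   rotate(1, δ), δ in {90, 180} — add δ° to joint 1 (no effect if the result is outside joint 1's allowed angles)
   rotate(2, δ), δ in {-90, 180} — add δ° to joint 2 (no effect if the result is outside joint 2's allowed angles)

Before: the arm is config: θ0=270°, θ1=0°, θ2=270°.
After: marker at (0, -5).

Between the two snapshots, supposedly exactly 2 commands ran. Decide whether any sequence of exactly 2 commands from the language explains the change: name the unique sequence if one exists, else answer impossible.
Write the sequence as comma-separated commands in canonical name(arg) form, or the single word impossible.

rotate(2, 180), rotate(2, -90)

key: running rotate(2, -90) before rotate(2, 180) would end elsewhere — order is forced
initial: config: θ0=270°, θ1=0°, θ2=270°
t=1 rotate(2, 180) ⇒ config: θ0=270°, θ1=0°, θ2=90°
t=2 rotate(2, -90) ⇒ config: θ0=270°, θ1=0°, θ2=0°
no other 2-command option fits: unique.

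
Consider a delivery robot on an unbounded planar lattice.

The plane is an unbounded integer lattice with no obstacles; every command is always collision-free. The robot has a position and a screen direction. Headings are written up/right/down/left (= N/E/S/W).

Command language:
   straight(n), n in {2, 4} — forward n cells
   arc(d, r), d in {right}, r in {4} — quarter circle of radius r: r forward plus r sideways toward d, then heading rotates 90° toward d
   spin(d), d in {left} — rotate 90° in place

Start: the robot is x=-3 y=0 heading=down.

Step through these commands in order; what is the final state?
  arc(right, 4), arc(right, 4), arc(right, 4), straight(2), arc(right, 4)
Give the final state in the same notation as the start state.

x=-1 y=0 heading=down

start: x=-3 y=0 heading=down
[1] after arc(right, 4): x=-7 y=-4 heading=left
[2] after arc(right, 4): x=-11 y=0 heading=up
[3] after arc(right, 4): x=-7 y=4 heading=right
[4] after straight(2): x=-5 y=4 heading=right
[5] after arc(right, 4): x=-1 y=0 heading=down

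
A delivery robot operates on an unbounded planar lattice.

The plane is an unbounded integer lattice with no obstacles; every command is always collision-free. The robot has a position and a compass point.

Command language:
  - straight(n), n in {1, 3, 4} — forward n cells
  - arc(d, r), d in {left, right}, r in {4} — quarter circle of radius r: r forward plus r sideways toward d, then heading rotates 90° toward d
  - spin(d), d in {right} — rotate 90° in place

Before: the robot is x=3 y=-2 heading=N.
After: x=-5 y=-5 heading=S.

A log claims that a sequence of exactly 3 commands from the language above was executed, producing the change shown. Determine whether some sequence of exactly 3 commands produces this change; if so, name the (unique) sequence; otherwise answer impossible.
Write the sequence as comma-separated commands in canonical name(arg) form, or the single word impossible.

arc(left, 4), arc(left, 4), straight(3)

key: order matters: swapping arc(left, 4) and straight(3) lands elsewhere
begin: x=3 y=-2 heading=N
t=1 arc(left, 4) ⇒ x=-1 y=2 heading=W
t=2 arc(left, 4) ⇒ x=-5 y=-2 heading=S
t=3 straight(3) ⇒ x=-5 y=-5 heading=S
uniquely the one of 216 3-step routes that fits.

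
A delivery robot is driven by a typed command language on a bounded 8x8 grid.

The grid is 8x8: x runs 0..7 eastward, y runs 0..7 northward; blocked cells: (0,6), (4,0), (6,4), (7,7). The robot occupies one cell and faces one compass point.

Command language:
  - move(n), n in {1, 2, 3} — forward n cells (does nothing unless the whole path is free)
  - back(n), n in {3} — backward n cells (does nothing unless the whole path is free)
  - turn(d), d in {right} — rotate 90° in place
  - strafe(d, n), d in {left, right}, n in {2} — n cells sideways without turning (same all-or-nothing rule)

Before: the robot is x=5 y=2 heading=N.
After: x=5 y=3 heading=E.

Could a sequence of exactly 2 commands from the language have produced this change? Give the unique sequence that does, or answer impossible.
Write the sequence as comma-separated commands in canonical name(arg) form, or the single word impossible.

move(1), turn(right)

key: order matters: swapping move(1) and turn(right) lands elsewhere
begin: x=5 y=2 heading=N
t=1 move(1) ⇒ x=5 y=3 heading=N
t=2 turn(right) ⇒ x=5 y=3 heading=E
no rival 2-sequence matches.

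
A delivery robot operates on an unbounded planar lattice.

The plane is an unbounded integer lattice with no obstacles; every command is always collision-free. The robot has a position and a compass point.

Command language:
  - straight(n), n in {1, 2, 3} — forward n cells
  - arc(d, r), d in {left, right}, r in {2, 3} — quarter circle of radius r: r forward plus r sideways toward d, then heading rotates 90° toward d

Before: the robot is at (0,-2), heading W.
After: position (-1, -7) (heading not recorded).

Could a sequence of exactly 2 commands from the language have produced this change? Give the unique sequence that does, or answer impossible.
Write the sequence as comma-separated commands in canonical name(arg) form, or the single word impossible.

key: running arc(left, 2) before arc(left, 3) would end elsewhere — order is forced
t0: at (0,-2), heading W
t=1 arc(left, 3) ⇒ at (-3,-5), heading S
t=2 arc(left, 2) ⇒ at (-1,-7), heading E
all 49 alternatives checked — unique.

arc(left, 3), arc(left, 2)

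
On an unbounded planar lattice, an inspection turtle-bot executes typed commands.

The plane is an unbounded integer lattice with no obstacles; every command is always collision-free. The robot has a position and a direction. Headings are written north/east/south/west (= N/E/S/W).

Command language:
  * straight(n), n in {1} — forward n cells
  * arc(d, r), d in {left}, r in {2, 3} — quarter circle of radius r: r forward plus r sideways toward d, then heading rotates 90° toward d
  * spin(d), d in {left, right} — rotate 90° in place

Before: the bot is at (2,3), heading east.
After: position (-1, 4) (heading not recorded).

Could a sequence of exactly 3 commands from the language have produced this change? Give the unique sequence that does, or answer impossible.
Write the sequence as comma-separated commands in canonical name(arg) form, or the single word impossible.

key: running arc(left, 3) before arc(left, 2) would end elsewhere — order is forced
begin: at (2,3), heading east
step 1 (arc(left, 2)): at (4,5), heading north
step 2 (arc(left, 2)): at (2,7), heading west
step 3 (arc(left, 3)): at (-1,4), heading south
all 125 alternatives checked — unique.

arc(left, 2), arc(left, 2), arc(left, 3)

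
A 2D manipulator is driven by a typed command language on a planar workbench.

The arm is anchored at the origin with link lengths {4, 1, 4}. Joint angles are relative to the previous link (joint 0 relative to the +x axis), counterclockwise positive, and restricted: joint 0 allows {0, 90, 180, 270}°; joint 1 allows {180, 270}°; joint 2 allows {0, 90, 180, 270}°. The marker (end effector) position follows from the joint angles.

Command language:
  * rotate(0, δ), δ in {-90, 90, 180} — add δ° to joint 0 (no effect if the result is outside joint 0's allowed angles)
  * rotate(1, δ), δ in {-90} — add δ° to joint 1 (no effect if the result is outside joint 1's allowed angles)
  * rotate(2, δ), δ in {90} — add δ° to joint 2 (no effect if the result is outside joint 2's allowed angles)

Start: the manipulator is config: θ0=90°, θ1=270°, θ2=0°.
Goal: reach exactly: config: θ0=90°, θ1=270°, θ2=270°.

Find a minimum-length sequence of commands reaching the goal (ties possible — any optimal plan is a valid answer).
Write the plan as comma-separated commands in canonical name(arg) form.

t0: config: θ0=90°, θ1=270°, θ2=0°
1. rotate(2, 90) → config: θ0=90°, θ1=270°, θ2=90°
2. rotate(2, 90) → config: θ0=90°, θ1=270°, θ2=180°
3. rotate(2, 90) → config: θ0=90°, θ1=270°, θ2=270°
shorter routes all fall short; 3 is best.

rotate(2, 90), rotate(2, 90), rotate(2, 90)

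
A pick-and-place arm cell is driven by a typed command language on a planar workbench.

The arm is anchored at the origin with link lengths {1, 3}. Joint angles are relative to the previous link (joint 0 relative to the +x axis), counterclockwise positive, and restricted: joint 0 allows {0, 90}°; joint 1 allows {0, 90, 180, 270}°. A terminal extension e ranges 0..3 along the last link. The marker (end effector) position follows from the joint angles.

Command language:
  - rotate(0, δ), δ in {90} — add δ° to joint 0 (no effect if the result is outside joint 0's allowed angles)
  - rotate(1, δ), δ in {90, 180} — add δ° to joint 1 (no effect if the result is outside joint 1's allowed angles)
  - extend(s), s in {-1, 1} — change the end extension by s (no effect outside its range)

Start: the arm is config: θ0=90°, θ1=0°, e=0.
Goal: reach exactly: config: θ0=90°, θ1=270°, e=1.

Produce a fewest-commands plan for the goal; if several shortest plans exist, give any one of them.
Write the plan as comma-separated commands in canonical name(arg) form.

extend(1), rotate(1, 90), rotate(1, 180)

initial: config: θ0=90°, θ1=0°, e=0
[1] after extend(1): config: θ0=90°, θ1=0°, e=1
[2] after rotate(1, 90): config: θ0=90°, θ1=90°, e=1
[3] after rotate(1, 180): config: θ0=90°, θ1=270°, e=1
nothing shorter than 3 reaches the goal.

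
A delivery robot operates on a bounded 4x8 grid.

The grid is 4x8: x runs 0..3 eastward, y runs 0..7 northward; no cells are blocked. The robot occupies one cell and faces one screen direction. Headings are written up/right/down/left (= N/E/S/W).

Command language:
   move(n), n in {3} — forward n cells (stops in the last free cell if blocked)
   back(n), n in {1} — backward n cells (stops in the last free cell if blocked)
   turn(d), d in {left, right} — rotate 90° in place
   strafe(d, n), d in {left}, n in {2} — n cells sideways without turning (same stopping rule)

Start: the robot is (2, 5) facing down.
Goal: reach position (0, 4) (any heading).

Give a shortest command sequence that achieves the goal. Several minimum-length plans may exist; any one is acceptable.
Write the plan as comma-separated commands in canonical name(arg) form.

back(1), turn(right), strafe(left, 2), move(3)

begin: (2, 5) facing down
t=1 back(1) ⇒ (2, 6) facing down
t=2 turn(right) ⇒ (2, 6) facing left
t=3 strafe(left, 2) ⇒ (2, 4) facing left
t=4 move(3) ⇒ (0, 4) facing left
shorter routes all fall short; 4 is best.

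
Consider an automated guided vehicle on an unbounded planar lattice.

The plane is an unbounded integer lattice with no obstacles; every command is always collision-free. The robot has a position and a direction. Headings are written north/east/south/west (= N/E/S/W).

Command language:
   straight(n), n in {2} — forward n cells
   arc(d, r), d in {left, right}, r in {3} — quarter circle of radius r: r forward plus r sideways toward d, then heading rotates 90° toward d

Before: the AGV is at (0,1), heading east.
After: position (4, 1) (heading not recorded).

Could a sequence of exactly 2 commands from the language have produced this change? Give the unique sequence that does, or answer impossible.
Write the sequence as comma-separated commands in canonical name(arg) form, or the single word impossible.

straight(2), straight(2)

initial: at (0,1), heading east
1. straight(2) → at (2,1), heading east
2. straight(2) → at (4,1), heading east
no other 2-command option fits: unique.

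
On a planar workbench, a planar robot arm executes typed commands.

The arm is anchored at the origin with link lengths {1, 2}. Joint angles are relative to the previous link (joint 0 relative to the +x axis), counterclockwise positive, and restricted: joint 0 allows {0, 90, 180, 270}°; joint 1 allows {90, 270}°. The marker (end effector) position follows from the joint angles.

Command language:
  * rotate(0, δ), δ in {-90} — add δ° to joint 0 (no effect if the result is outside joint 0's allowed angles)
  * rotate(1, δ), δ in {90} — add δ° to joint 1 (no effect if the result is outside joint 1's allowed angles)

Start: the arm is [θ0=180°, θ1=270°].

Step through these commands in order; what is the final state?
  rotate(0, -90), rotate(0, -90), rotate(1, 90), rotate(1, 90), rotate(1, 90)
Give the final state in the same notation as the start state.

[θ0=0°, θ1=270°]

t0: [θ0=180°, θ1=270°]
step 1 (rotate(0, -90)): [θ0=90°, θ1=270°]
step 2 (rotate(0, -90)): [θ0=0°, θ1=270°]
step 3 (rotate(1, 90)): [θ0=0°, θ1=270°]
step 4 (rotate(1, 90)): [θ0=0°, θ1=270°]
step 5 (rotate(1, 90)): [θ0=0°, θ1=270°]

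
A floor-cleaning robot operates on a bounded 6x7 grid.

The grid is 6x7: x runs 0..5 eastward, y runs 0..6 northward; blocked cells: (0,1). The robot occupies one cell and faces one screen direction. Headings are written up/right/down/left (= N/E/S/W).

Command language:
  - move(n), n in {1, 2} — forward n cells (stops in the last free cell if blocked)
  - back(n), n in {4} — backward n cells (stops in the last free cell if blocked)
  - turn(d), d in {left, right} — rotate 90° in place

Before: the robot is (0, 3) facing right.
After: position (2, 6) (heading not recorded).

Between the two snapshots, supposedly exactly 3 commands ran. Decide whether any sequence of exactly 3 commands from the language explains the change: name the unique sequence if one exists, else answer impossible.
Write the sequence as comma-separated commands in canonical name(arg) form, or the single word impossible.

move(2), turn(right), back(4)

key: back(4) runs into the grid edge before its full distance
begin: (0, 3) facing right
t=1 move(2) ⇒ (2, 3) facing right
t=2 turn(right) ⇒ (2, 3) facing down
t=3 back(4) ⇒ (2, 6) facing down
all 125 alternatives checked — unique.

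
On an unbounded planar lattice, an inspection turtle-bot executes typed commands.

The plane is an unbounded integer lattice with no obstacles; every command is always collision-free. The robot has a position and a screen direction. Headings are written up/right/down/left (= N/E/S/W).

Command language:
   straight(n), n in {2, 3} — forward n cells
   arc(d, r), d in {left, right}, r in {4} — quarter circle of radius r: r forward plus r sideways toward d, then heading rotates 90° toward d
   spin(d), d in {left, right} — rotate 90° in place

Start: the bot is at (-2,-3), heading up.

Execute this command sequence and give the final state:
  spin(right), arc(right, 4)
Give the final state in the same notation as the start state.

at (2,-7), heading down

from: at (-2,-3), heading up
step 1 (spin(right)): at (-2,-3), heading right
step 2 (arc(right, 4)): at (2,-7), heading down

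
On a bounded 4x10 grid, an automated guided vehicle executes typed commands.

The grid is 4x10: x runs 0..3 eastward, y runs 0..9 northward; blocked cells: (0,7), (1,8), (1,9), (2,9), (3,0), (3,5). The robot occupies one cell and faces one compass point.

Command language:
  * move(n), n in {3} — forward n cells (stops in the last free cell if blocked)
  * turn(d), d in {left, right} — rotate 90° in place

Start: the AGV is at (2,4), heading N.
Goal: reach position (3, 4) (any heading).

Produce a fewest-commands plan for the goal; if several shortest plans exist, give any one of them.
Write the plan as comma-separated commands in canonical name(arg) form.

turn(right), move(3)

initial: at (2,4), heading N
t=1 turn(right) ⇒ at (2,4), heading E
t=2 move(3) ⇒ at (3,4), heading E
minimal: 2 command(s), checked below 2.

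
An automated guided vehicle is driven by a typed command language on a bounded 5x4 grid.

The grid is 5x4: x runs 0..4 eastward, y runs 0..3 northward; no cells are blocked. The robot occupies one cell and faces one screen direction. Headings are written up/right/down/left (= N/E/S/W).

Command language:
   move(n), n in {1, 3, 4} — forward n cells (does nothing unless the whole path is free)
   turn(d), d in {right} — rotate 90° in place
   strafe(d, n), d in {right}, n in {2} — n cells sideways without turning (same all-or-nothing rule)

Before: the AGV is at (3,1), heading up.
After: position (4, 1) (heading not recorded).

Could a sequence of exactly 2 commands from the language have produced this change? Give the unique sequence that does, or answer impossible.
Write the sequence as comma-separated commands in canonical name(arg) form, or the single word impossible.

turn(right), move(1)

key: order matters: swapping turn(right) and move(1) lands elsewhere
begin: at (3,1), heading up
1. turn(right) → at (3,1), heading right
2. move(1) → at (4,1), heading right
no rival 2-sequence matches.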